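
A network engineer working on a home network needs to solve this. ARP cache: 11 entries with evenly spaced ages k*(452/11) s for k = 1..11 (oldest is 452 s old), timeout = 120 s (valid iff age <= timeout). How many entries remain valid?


Ages are k * 452/11 s for k = 1..11 (spacing = 41.0909 s).
Entry k is valid iff k * 452/11 <= 120 iff k <= 11 * 120 / 452 = 2.9204
n_valid = floor(2.9204) = 2
(n_stale = 11 - 2 = 9)

2


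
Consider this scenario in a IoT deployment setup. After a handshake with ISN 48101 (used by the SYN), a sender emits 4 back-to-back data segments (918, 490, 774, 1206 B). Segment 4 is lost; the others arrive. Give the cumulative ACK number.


SYN uses sequence number 48101; first data byte = ISN + 1 = 48102.
Segment 1: SEQ = 48102, len = 918 B, covers [48102, 49019]
Segment 2: SEQ = 49020, len = 490 B, covers [49020, 49509]
Segment 3: SEQ = 49510, len = 774 B, covers [49510, 50283]
Segment 4: SEQ = 50284, len = 1206 B, covers [50284, 51489] [LOST]
In-order data received: bytes [48102, 50283] (segments 1..3).
Segment 4 missing -> gap begins at byte 50284.
Cumulative ACK = next expected in-order byte = 48102 + 918 + 490 + 774 = 50284

50284


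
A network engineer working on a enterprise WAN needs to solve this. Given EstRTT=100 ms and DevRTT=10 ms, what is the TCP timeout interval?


Given: EstRTT = 100 ms, DevRTT = 10 ms
Timeout = EstRTT + 4 * DevRTT
4 * DevRTT = 4 * 10 = 40
Timeout = 100 + 40 = 140 ms

140


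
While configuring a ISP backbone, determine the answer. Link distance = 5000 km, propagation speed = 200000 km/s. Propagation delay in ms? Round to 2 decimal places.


Given: distance = 5000 km, speed = 200000 km/s
Delay = distance / speed = 5000 / 200000 seconds
Delay in ms = 5000 * 1000 / 200000
Delay = 25.0000 ms
Rounded to 2 dp = 25.00 ms

25.00


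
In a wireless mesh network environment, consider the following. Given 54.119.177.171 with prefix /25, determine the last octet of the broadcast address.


Given: IP = 54.119.177.171, prefix = /25
Host bits = 32 - 25 = 7
Network last octet = 171 AND mask = 128
Host part size = 2^7 - 1 = 127
Broadcast last octet = 128 OR 127 = 255

255


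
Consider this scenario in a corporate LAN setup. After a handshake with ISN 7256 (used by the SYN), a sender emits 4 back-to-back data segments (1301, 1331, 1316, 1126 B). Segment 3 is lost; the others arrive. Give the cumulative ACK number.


SYN uses sequence number 7256; first data byte = ISN + 1 = 7257.
Segment 1: SEQ = 7257, len = 1301 B, covers [7257, 8557]
Segment 2: SEQ = 8558, len = 1331 B, covers [8558, 9888]
Segment 3: SEQ = 9889, len = 1316 B, covers [9889, 11204] [LOST]
Segment 4: SEQ = 11205, len = 1126 B, covers [11205, 12330]
In-order data received: bytes [7257, 9888] (segments 1..2).
Segment 3 missing -> gap begins at byte 9889; later segments buffered out of order.
Cumulative ACK = next expected in-order byte = 7257 + 1301 + 1331 = 9889

9889


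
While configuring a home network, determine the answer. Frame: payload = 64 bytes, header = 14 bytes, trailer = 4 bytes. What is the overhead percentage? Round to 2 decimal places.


Given: payload = 64 B, header = 14 B, trailer = 4 B
Overhead bytes = header + trailer = 14 + 4 = 18
Total frame = payload + overhead = 64 + 18 = 82
Overhead % = 18 / 82 * 100 = 21.9512% -> 21.95% (2 dp)

21.95


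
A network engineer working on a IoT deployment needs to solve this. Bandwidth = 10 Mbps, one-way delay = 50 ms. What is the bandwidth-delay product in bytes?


Given: bandwidth = 10 Mbps, delay = 50 ms
BDP in bits = 10 * 10^6 * 50 / 1000
BDP in bits = 500000
BDP in bytes = 500000 / 8 = 62500

62500


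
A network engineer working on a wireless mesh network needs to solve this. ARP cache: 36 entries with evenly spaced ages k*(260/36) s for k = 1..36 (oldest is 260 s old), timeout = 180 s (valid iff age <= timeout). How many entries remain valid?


Ages are k * 260/36 s for k = 1..36 (spacing = 7.2222 s).
Entry k is valid iff k * 260/36 <= 180 iff k <= 36 * 180 / 260 = 24.9231
n_valid = floor(24.9231) = 24
(n_stale = 36 - 24 = 12)

24


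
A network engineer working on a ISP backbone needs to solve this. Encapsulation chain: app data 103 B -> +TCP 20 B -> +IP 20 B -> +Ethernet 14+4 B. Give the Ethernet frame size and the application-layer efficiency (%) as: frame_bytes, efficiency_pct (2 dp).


TCP segment = 103 + 20 = 123 B
IP packet = 123 + 20 = 143 B
Ethernet frame = 143 + 14 + 4 = 161 B
Efficiency = app / frame = 103 / 161 = 0.639752 = 63.9752% -> 63.98% (2 dp)

161, 63.98


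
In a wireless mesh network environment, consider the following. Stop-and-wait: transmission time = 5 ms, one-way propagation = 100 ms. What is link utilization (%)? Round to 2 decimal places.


Given: Ttrans = 5 ms, Tprop = 100 ms
RTT = 2 * Tprop = 2 * 100 = 200 ms
U = Ttrans / (Ttrans + RTT)
U = 5 / (5 + 200)
U = 5 / 205 = 0.02439
U% = 2.44%

2.44


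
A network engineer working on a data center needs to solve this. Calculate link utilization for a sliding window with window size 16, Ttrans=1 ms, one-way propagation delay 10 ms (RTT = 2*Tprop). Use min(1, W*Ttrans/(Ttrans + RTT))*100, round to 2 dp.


Given: W = 16, Ttrans = 1 ms, RTT = 20 ms (= 2 * Tprop, Tprop = 10 ms)
Cycle time = Ttrans + RTT = 1 + 20 = 21 ms (first packet sent until its ACK returns)
W * Ttrans = 16 * 1 = 16 ms of sending per cycle
W * Ttrans / (Ttrans + RTT) = 16 / 21 = 0.761905
U = min(1, 0.761905) = 0.761905
U% = 76.19%

76.19


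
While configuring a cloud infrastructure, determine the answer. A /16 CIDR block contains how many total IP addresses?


Given: CIDR prefix /16
Host bits = 32 - 16 = 16
Total addresses = 2^16 = 65536

65536


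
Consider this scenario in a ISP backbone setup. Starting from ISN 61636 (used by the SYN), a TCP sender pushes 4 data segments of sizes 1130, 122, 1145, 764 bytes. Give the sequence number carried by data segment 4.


The SYN occupies sequence number ISN = 61636, so the first data byte is ISN + 1 = 61637.
SEQ of data segment i = (ISN + 1) + sum of payload sizes of segments 1..i-1.
Segment 1: SEQ = 61637, payload = 1130 bytes
Segment 2: SEQ = 62767, payload = 122 bytes
Segment 3: SEQ = 62889, payload = 1145 bytes
Segment 4: SEQ = 64034, payload = 764 bytes
SEQ of segment 4 = 61637 + 1130 + 122 + 1145 = 64034

64034


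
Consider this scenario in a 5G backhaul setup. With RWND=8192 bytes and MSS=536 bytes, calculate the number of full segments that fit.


Given: RWND = 8192 bytes, MSS = 536 bytes
Full segments = floor(RWND / MSS)
Full segments = floor(8192 / 536)
Full segments = floor(15.2836) = 15

15


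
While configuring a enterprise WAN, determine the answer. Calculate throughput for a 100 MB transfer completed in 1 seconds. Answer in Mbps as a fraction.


Given: file = 100 MB, time = 1 s
File in Mb = 100 * 8 = 800 Mb
Throughput = 800 / 1 Mbps
Throughput = 800 Mbps

800


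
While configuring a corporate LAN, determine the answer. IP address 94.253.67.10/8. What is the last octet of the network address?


Given: IP = 94.253.67.10, prefix = /8
Subnet mask = 255.0.0.0
Last octet of IP: 10
Last octet of mask: 0
Network last octet = 10 AND 0 = 0

0


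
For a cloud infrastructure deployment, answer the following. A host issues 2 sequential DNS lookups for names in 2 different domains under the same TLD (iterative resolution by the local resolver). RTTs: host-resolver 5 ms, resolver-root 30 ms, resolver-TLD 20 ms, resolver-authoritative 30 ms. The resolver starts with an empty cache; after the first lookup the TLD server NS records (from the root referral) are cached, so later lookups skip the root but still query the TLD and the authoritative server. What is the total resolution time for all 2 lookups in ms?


Lookup 1 (cold cache): local + root + TLD + auth = 5 + 30 + 20 + 30 = 85 ms
Lookups 2..2 (TLD NS cached -> skip root; new domain -> still ask TLD and auth): local + TLD + auth = 5 + 20 + 30 = 55 ms each
Remaining 1 lookups: 1 * 55 = 55 ms
Total = 85 + 55 = 140 ms

140


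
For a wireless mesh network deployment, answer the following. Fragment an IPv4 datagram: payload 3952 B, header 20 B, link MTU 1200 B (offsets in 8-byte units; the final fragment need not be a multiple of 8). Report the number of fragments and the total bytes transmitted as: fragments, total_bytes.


Max data per non-final fragment = floor((MTU - header)/8)*8 = floor((1200 - 20)/8)*8 = floor(1180/8)*8 = 1176 B
Final fragment needs no 8-byte alignment: it can carry up to MTU - header = 1180 B
Non-final fragments needed = ceil((payload - 1180) / 1176) = ceil(2772/1176) = ceil(2.3571) = 3
Number of fragments = 3 + 1 = 4
Fragment sizes (data): 3 * 1176 B + 424 B (last, 424 <= 1180 OK)
Total bytes sent = payload + n_frags * header = 3952 + 4*20 = 3952 + 80 = 4032 B

4, 4032


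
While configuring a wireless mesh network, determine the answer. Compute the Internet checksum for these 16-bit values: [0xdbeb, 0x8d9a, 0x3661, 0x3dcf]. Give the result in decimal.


Given words: [0xdbeb, 0x8d9a, 0x3661, 0x3dcf]
Step 1: Sum all words
Raw sum = 56299 + 36250 + 13921 + 15823 = 122293
Step 2: Fold carry: (56757 + 1) = 56758
One's complement = ~56758 & 0xFFFF = 8777

8777


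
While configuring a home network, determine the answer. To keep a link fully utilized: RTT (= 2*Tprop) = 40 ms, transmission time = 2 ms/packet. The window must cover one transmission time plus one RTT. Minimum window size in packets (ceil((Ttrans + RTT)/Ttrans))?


Given: Ttrans = 2 ms, RTT = 40 ms (= 2 * Tprop, Tprop = 20 ms)
Time until first ACK returns = Ttrans + RTT = 2 + 40 = 42 ms
Need W * Ttrans >= Ttrans + RTT  ->  W >= (Ttrans + RTT) / Ttrans
(Ttrans + RTT) / Ttrans = 42 / 2 = 21
W_min = ceil(21) = 21

21


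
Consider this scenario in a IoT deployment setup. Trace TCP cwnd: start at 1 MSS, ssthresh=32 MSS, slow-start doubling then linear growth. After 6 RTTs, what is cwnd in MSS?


RTT 0: cwnd = 1 MSS (initial)
RTT 1: cwnd = 2 MSS (slow start, doubled)
RTT 2: cwnd = 4 MSS (slow start, doubled)
RTT 3: cwnd = 8 MSS (slow start, doubled)
RTT 4: cwnd = 16 MSS (slow start, doubled)
RTT 5: cwnd = 32 MSS (slow start, doubled)
RTT 6: cwnd = 33 MSS (congestion avoidance, +1)

33


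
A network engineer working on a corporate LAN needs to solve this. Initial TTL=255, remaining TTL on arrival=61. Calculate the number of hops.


Given: initial TTL = 255, received TTL = 61
Hops = initial TTL - received TTL
Hops = 255 - 61 = 194

194


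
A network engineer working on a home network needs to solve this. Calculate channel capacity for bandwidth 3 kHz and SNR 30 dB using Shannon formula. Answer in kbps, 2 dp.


Given: B = 3 kHz, SNR = 30 dB
SNR linear = 10^(30/10) = 1000
1 + SNR = 1001
log2(1001) = 9.9672262588
C = 3 * 1000 * 9.9672262588 = 29901.6788 bps
C = 29.901679 kbps -> 29.90 kbps (2 dp)

29.90


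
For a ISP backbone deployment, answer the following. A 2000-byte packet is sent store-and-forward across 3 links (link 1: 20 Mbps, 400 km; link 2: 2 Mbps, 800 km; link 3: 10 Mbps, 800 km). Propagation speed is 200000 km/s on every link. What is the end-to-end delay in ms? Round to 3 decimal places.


Packet = 2000 bytes = 16000 bits. Store-and-forward: sum (t_trans + t_prop) per link.
Link 1: t_trans = 16000/(20*10^6) s = 0.8000 ms; t_prop = 400/200000 s = 2.0000 ms; subtotal = 2.8000 ms
Link 2: t_trans = 16000/(2*10^6) s = 8.0000 ms; t_prop = 800/200000 s = 4.0000 ms; subtotal = 12.0000 ms
Link 3: t_trans = 16000/(10*10^6) s = 1.6000 ms; t_prop = 800/200000 s = 4.0000 ms; subtotal = 5.6000 ms
End-to-end = 2.8000 + 12.0000 + 5.6000 = 20.4000 ms -> 20.400 ms (3 dp)

20.400


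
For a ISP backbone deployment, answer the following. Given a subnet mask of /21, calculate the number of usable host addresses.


Given: subnet mask /21
Host bits = 32 - 21 = 11
Total addresses = 2^11 = 2048
Usable hosts = 2048 - 2 (network + broadcast) = 2046

2046


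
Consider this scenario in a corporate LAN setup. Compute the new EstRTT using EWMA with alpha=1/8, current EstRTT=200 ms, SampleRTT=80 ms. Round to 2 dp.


Given: EstRTT = 200 ms, SampleRTT = 80 ms, alpha = 1/8
New EstRTT = (1 - alpha) * EstRTT + alpha * SampleRTT
(7/8) * 200 = 175
(1/8) * 80 = 10
New EstRTT = 175 + 10 = 185 ms -> 185.00 ms (2 dp)

185.00


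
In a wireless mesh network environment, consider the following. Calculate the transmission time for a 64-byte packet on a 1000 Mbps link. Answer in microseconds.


Given: packet = 64 bytes, bandwidth = 1000 Mbps
Packet in bits = 64 * 8 = 512 bits
Bandwidth = 1000 * 10^6 = 1000000000 bps
Time = 512 / 1000000000 seconds
Time in us = 512 * 10^6 / 1000000000 = 0.512

0.512


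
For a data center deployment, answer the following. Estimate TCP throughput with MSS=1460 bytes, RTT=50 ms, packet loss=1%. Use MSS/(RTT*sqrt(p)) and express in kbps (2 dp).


Given: MSS = 1460 bytes, RTT = 50 ms, loss = 1%
RTT in seconds = 50 / 1000 = 0.05
Loss rate = 1% = 0.01
sqrt(loss) = sqrt(0.01) = 0.1
Throughput (bytes/s) = 1460 / (0.05 * 0.1) = 292000.0000
Throughput (kbps) = 292000.0000 * 8 / 1000 = 2336.000000 -> 2336.00 kbps (2 dp)

2336.00


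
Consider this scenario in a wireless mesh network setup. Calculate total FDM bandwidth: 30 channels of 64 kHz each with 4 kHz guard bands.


Given: 30 channels, 64 kHz each, guard = 4 kHz
Channel bandwidth = 30 * 64 = 1920 kHz
Guard bands = 29 gaps * 4 kHz = 116 kHz
Total = 1920 + 116 = 2036 kHz

2036


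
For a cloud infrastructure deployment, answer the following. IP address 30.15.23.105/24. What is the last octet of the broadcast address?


Given: IP = 30.15.23.105, prefix = /24
Host bits = 32 - 24 = 8
Network last octet = 105 AND mask = 0
Host part size = 2^8 - 1 = 255
Broadcast last octet = 0 OR 255 = 255

255


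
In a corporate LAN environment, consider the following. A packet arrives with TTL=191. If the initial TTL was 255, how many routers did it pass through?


Given: initial TTL = 255, received TTL = 191
Hops = initial TTL - received TTL
Hops = 255 - 191 = 64

64


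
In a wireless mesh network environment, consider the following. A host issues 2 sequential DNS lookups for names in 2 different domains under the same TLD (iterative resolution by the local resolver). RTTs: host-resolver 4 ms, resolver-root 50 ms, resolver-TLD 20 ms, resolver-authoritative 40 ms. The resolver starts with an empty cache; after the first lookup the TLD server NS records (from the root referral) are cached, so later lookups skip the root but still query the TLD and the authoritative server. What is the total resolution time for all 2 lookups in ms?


Lookup 1 (cold cache): local + root + TLD + auth = 4 + 50 + 20 + 40 = 114 ms
Lookups 2..2 (TLD NS cached -> skip root; new domain -> still ask TLD and auth): local + TLD + auth = 4 + 20 + 40 = 64 ms each
Remaining 1 lookups: 1 * 64 = 64 ms
Total = 114 + 64 = 178 ms

178


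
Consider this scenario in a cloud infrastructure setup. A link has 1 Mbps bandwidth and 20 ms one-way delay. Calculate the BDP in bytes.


Given: bandwidth = 1 Mbps, delay = 20 ms
BDP in bits = 1 * 10^6 * 20 / 1000
BDP in bits = 20000
BDP in bytes = 20000 / 8 = 2500

2500


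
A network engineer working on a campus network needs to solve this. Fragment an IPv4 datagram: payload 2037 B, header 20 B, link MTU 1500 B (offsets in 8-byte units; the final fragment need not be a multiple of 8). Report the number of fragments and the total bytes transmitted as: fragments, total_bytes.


Max data per non-final fragment = floor((MTU - header)/8)*8 = floor((1500 - 20)/8)*8 = floor(1480/8)*8 = 1480 B
Final fragment needs no 8-byte alignment: it can carry up to MTU - header = 1480 B
Non-final fragments needed = ceil((payload - 1480) / 1480) = ceil(557/1480) = ceil(0.3764) = 1
Number of fragments = 1 + 1 = 2
Fragment sizes (data): 1 * 1480 B + 557 B (last, 557 <= 1480 OK)
Total bytes sent = payload + n_frags * header = 2037 + 2*20 = 2037 + 40 = 2077 B

2, 2077


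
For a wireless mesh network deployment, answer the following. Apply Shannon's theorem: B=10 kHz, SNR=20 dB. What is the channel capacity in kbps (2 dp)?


Given: B = 10 kHz, SNR = 20 dB
SNR linear = 10^(20/10) = 100
1 + SNR = 101
log2(101) = 6.6582114828
C = 10 * 1000 * 6.6582114828 = 66582.1148 bps
C = 66.582115 kbps -> 66.58 kbps (2 dp)

66.58


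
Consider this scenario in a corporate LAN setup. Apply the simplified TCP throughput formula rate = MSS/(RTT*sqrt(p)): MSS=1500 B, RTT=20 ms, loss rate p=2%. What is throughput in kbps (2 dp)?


Given: MSS = 1500 bytes, RTT = 20 ms, loss = 2%
RTT in seconds = 20 / 1000 = 0.02
Loss rate = 2% = 0.02
sqrt(loss) = sqrt(0.02) = 0.141421356237
Throughput (bytes/s) = 1500 / (0.02 * 0.141421356237) = 530330.0859
Throughput (kbps) = 530330.0859 * 8 / 1000 = 4242.640687 -> 4242.64 kbps (2 dp)

4242.64


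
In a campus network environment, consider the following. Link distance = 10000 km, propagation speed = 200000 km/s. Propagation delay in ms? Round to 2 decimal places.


Given: distance = 10000 km, speed = 200000 km/s
Delay = distance / speed = 10000 / 200000 seconds
Delay in ms = 10000 * 1000 / 200000
Delay = 50.0000 ms
Rounded to 2 dp = 50.00 ms

50.00


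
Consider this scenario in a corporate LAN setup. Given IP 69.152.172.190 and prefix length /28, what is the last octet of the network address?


Given: IP = 69.152.172.190, prefix = /28
Subnet mask = 255.255.255.240
Last octet of IP: 190
Last octet of mask: 240
Network last octet = 190 AND 240 = 176

176


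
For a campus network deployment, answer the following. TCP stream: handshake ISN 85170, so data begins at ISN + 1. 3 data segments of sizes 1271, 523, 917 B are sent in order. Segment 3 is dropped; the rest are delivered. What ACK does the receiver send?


SYN uses sequence number 85170; first data byte = ISN + 1 = 85171.
Segment 1: SEQ = 85171, len = 1271 B, covers [85171, 86441]
Segment 2: SEQ = 86442, len = 523 B, covers [86442, 86964]
Segment 3: SEQ = 86965, len = 917 B, covers [86965, 87881] [LOST]
In-order data received: bytes [85171, 86964] (segments 1..2).
Segment 3 missing -> gap begins at byte 86965.
Cumulative ACK = next expected in-order byte = 85171 + 1271 + 523 = 86965

86965


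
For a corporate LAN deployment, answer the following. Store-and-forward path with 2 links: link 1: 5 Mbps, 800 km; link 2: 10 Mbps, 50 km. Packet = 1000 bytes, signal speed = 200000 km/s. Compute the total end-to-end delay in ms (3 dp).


Packet = 1000 bytes = 8000 bits. Store-and-forward: sum (t_trans + t_prop) per link.
Link 1: t_trans = 8000/(5*10^6) s = 1.6000 ms; t_prop = 800/200000 s = 4.0000 ms; subtotal = 5.6000 ms
Link 2: t_trans = 8000/(10*10^6) s = 0.8000 ms; t_prop = 50/200000 s = 0.2500 ms; subtotal = 1.0500 ms
End-to-end = 5.6000 + 1.0500 = 6.6500 ms -> 6.650 ms (3 dp)

6.650


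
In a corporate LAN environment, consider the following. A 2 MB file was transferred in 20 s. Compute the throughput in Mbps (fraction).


Given: file = 2 MB, time = 20 s
File in Mb = 2 * 8 = 16 Mb
Throughput = 16 / 20 Mbps
Throughput = 4/5 Mbps

4/5


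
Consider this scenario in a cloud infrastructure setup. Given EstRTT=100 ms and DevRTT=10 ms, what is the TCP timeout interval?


Given: EstRTT = 100 ms, DevRTT = 10 ms
Timeout = EstRTT + 4 * DevRTT
4 * DevRTT = 4 * 10 = 40
Timeout = 100 + 40 = 140 ms

140


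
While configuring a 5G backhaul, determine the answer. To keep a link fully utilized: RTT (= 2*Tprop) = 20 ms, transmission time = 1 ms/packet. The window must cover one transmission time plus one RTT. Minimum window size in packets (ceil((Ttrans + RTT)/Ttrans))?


Given: Ttrans = 1 ms, RTT = 20 ms (= 2 * Tprop, Tprop = 10 ms)
Time until first ACK returns = Ttrans + RTT = 1 + 20 = 21 ms
Need W * Ttrans >= Ttrans + RTT  ->  W >= (Ttrans + RTT) / Ttrans
(Ttrans + RTT) / Ttrans = 21 / 1 = 21
W_min = ceil(21) = 21

21


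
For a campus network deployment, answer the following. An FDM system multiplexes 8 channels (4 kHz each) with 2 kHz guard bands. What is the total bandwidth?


Given: 8 channels, 4 kHz each, guard = 2 kHz
Channel bandwidth = 8 * 4 = 32 kHz
Guard bands = 7 gaps * 2 kHz = 14 kHz
Total = 32 + 14 = 46 kHz

46


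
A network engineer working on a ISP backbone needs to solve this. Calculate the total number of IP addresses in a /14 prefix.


Given: CIDR prefix /14
Host bits = 32 - 14 = 18
Total addresses = 2^18 = 262144

262144


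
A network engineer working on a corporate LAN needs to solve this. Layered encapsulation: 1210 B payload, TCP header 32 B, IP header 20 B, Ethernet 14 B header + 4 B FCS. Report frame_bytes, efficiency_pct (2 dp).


TCP segment = 1210 + 32 = 1242 B
IP packet = 1242 + 20 = 1262 B
Ethernet frame = 1262 + 14 + 4 = 1280 B
Efficiency = app / frame = 1210 / 1280 = 0.945313 = 94.5313% -> 94.53% (2 dp)

1280, 94.53


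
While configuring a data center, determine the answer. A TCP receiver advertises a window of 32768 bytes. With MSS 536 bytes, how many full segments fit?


Given: RWND = 32768 bytes, MSS = 536 bytes
Full segments = floor(RWND / MSS)
Full segments = floor(32768 / 536)
Full segments = floor(61.1343) = 61

61


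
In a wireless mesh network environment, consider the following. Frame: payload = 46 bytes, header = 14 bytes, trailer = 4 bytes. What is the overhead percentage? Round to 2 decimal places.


Given: payload = 46 B, header = 14 B, trailer = 4 B
Overhead bytes = header + trailer = 14 + 4 = 18
Total frame = payload + overhead = 46 + 18 = 64
Overhead % = 18 / 64 * 100 = 28.1250% -> 28.13% (2 dp)

28.13


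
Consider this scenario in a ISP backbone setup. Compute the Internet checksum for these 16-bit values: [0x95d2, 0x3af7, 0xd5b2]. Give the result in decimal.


Given words: [0x95d2, 0x3af7, 0xd5b2]
Step 1: Sum all words
Raw sum = 38354 + 15095 + 54706 = 108155
Step 2: Fold carry: (42619 + 1) = 42620
One's complement = ~42620 & 0xFFFF = 22915

22915


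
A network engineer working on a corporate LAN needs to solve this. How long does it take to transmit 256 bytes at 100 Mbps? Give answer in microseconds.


Given: packet = 256 bytes, bandwidth = 100 Mbps
Packet in bits = 256 * 8 = 2048 bits
Bandwidth = 100 * 10^6 = 100000000 bps
Time = 2048 / 100000000 seconds
Time in us = 2048 * 10^6 / 100000000 = 20.48

20.48


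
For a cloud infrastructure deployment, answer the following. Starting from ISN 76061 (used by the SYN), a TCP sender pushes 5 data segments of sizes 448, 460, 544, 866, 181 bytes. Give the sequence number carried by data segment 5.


The SYN occupies sequence number ISN = 76061, so the first data byte is ISN + 1 = 76062.
SEQ of data segment i = (ISN + 1) + sum of payload sizes of segments 1..i-1.
Segment 1: SEQ = 76062, payload = 448 bytes
Segment 2: SEQ = 76510, payload = 460 bytes
Segment 3: SEQ = 76970, payload = 544 bytes
Segment 4: SEQ = 77514, payload = 866 bytes
Segment 5: SEQ = 78380, payload = 181 bytes
SEQ of segment 5 = 76062 + 448 + 460 + 544 + 866 = 78380

78380


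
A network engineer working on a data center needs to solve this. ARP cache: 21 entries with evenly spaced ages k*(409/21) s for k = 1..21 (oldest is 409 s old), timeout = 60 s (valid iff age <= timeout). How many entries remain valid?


Ages are k * 409/21 s for k = 1..21 (spacing = 19.4762 s).
Entry k is valid iff k * 409/21 <= 60 iff k <= 21 * 60 / 409 = 3.0807
n_valid = floor(3.0807) = 3
(n_stale = 21 - 3 = 18)

3


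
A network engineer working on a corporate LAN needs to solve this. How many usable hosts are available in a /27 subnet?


Given: subnet mask /27
Host bits = 32 - 27 = 5
Total addresses = 2^5 = 32
Usable hosts = 32 - 2 (network + broadcast) = 30

30


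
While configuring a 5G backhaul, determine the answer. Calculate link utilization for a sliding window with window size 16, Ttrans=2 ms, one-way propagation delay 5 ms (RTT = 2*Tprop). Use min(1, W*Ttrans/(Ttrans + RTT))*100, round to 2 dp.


Given: W = 16, Ttrans = 2 ms, RTT = 10 ms (= 2 * Tprop, Tprop = 5 ms)
Cycle time = Ttrans + RTT = 2 + 10 = 12 ms (first packet sent until its ACK returns)
W * Ttrans = 16 * 2 = 32 ms of sending per cycle
W * Ttrans / (Ttrans + RTT) = 32 / 12 = 2.666667
U = min(1, 2.666667) = 1.000000
U% = 100.00%

100.00


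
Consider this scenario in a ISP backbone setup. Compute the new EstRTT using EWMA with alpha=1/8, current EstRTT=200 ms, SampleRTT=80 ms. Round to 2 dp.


Given: EstRTT = 200 ms, SampleRTT = 80 ms, alpha = 1/8
New EstRTT = (1 - alpha) * EstRTT + alpha * SampleRTT
(7/8) * 200 = 175
(1/8) * 80 = 10
New EstRTT = 175 + 10 = 185 ms -> 185.00 ms (2 dp)

185.00


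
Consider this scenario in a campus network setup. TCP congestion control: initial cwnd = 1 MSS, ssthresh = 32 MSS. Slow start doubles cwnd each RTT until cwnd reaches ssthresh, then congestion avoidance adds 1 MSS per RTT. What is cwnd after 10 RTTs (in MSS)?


RTT 0: cwnd = 1 MSS (initial)
RTT 1: cwnd = 2 MSS (slow start, doubled)
RTT 2: cwnd = 4 MSS (slow start, doubled)
RTT 3: cwnd = 8 MSS (slow start, doubled)
RTT 4: cwnd = 16 MSS (slow start, doubled)
RTT 5: cwnd = 32 MSS (slow start, doubled)
RTT 6: cwnd = 33 MSS (congestion avoidance, +1)
RTT 7: cwnd = 34 MSS (congestion avoidance, +1)
RTT 8: cwnd = 35 MSS (congestion avoidance, +1)
RTT 9: cwnd = 36 MSS (congestion avoidance, +1)
RTT 10: cwnd = 37 MSS (congestion avoidance, +1)

37


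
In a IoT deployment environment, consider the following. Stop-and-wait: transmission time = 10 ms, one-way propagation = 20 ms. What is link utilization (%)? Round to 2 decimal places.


Given: Ttrans = 10 ms, Tprop = 20 ms
RTT = 2 * Tprop = 2 * 20 = 40 ms
U = Ttrans / (Ttrans + RTT)
U = 10 / (10 + 40)
U = 10 / 50 = 0.2
U% = 20.00%

20.00


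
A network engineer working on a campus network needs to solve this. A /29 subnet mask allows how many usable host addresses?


Given: subnet mask /29
Host bits = 32 - 29 = 3
Total addresses = 2^3 = 8
Usable hosts = 8 - 2 (network + broadcast) = 6

6


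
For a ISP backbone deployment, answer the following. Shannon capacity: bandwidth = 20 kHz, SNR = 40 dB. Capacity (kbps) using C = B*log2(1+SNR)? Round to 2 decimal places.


Given: B = 20 kHz, SNR = 40 dB
SNR linear = 10^(40/10) = 10000
1 + SNR = 10001
log2(10001) = 13.2878566418
C = 20 * 1000 * 13.2878566418 = 265757.1328 bps
C = 265.757133 kbps -> 265.76 kbps (2 dp)

265.76


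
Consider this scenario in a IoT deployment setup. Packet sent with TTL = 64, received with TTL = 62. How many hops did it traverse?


Given: initial TTL = 64, received TTL = 62
Hops = initial TTL - received TTL
Hops = 64 - 62 = 2

2


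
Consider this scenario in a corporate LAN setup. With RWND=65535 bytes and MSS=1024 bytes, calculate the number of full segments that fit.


Given: RWND = 65535 bytes, MSS = 1024 bytes
Full segments = floor(RWND / MSS)
Full segments = floor(65535 / 1024)
Full segments = floor(63.999) = 63

63


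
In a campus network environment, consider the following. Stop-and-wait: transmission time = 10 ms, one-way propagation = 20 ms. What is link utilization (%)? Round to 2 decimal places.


Given: Ttrans = 10 ms, Tprop = 20 ms
RTT = 2 * Tprop = 2 * 20 = 40 ms
U = Ttrans / (Ttrans + RTT)
U = 10 / (10 + 40)
U = 10 / 50 = 0.2
U% = 20.00%

20.00


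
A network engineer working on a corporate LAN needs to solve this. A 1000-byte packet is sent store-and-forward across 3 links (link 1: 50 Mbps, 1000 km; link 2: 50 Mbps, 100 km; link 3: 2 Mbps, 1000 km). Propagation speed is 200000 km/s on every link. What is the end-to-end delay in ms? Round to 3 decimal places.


Packet = 1000 bytes = 8000 bits. Store-and-forward: sum (t_trans + t_prop) per link.
Link 1: t_trans = 8000/(50*10^6) s = 0.1600 ms; t_prop = 1000/200000 s = 5.0000 ms; subtotal = 5.1600 ms
Link 2: t_trans = 8000/(50*10^6) s = 0.1600 ms; t_prop = 100/200000 s = 0.5000 ms; subtotal = 0.6600 ms
Link 3: t_trans = 8000/(2*10^6) s = 4.0000 ms; t_prop = 1000/200000 s = 5.0000 ms; subtotal = 9.0000 ms
End-to-end = 5.1600 + 0.6600 + 9.0000 = 14.8200 ms -> 14.820 ms (3 dp)

14.820


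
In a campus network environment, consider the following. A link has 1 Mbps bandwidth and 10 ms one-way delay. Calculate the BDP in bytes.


Given: bandwidth = 1 Mbps, delay = 10 ms
BDP in bits = 1 * 10^6 * 10 / 1000
BDP in bits = 10000
BDP in bytes = 10000 / 8 = 1250

1250


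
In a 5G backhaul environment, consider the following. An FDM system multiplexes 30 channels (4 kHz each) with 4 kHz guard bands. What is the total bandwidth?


Given: 30 channels, 4 kHz each, guard = 4 kHz
Channel bandwidth = 30 * 4 = 120 kHz
Guard bands = 29 gaps * 4 kHz = 116 kHz
Total = 120 + 116 = 236 kHz

236


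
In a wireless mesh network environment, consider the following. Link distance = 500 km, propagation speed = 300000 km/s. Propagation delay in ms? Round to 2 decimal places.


Given: distance = 500 km, speed = 300000 km/s
Delay = distance / speed = 500 / 300000 seconds
Delay in ms = 500 * 1000 / 300000
Delay = 1.6667 ms
Rounded to 2 dp = 1.67 ms

1.67


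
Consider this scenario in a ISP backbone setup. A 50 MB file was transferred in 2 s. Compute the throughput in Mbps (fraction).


Given: file = 50 MB, time = 2 s
File in Mb = 50 * 8 = 400 Mb
Throughput = 400 / 2 Mbps
Throughput = 200 Mbps

200


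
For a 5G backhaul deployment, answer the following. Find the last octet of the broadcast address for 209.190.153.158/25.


Given: IP = 209.190.153.158, prefix = /25
Host bits = 32 - 25 = 7
Network last octet = 158 AND mask = 128
Host part size = 2^7 - 1 = 127
Broadcast last octet = 128 OR 127 = 255

255


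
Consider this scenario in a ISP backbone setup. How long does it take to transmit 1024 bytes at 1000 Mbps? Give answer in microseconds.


Given: packet = 1024 bytes, bandwidth = 1000 Mbps
Packet in bits = 1024 * 8 = 8192 bits
Bandwidth = 1000 * 10^6 = 1000000000 bps
Time = 8192 / 1000000000 seconds
Time in us = 8192 * 10^6 / 1000000000 = 8.192

8.192


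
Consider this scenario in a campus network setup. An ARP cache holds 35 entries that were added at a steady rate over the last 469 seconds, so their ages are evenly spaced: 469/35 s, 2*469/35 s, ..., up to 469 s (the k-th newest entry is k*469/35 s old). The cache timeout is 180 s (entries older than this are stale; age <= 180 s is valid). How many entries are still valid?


Ages are k * 469/35 s for k = 1..35 (spacing = 13.4000 s).
Entry k is valid iff k * 469/35 <= 180 iff k <= 35 * 180 / 469 = 13.4328
n_valid = floor(13.4328) = 13
(n_stale = 35 - 13 = 22)

13


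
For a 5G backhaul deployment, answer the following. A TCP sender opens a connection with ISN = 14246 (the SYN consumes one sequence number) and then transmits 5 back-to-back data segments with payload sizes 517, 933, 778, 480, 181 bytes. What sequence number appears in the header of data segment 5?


The SYN occupies sequence number ISN = 14246, so the first data byte is ISN + 1 = 14247.
SEQ of data segment i = (ISN + 1) + sum of payload sizes of segments 1..i-1.
Segment 1: SEQ = 14247, payload = 517 bytes
Segment 2: SEQ = 14764, payload = 933 bytes
Segment 3: SEQ = 15697, payload = 778 bytes
Segment 4: SEQ = 16475, payload = 480 bytes
Segment 5: SEQ = 16955, payload = 181 bytes
SEQ of segment 5 = 14247 + 517 + 933 + 778 + 480 = 16955

16955


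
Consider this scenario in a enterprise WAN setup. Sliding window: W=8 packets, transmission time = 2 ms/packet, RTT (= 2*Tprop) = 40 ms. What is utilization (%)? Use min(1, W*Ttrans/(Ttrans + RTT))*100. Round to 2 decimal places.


Given: W = 8, Ttrans = 2 ms, RTT = 40 ms (= 2 * Tprop, Tprop = 20 ms)
Cycle time = Ttrans + RTT = 2 + 40 = 42 ms (first packet sent until its ACK returns)
W * Ttrans = 8 * 2 = 16 ms of sending per cycle
W * Ttrans / (Ttrans + RTT) = 16 / 42 = 0.380952
U = min(1, 0.380952) = 0.380952
U% = 38.10%

38.10


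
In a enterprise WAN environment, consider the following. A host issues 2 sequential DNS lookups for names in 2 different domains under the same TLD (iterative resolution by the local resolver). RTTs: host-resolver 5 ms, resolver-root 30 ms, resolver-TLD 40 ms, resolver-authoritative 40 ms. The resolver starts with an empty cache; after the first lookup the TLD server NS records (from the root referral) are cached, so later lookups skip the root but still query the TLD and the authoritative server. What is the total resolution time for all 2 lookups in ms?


Lookup 1 (cold cache): local + root + TLD + auth = 5 + 30 + 40 + 40 = 115 ms
Lookups 2..2 (TLD NS cached -> skip root; new domain -> still ask TLD and auth): local + TLD + auth = 5 + 40 + 40 = 85 ms each
Remaining 1 lookups: 1 * 85 = 85 ms
Total = 115 + 85 = 200 ms

200


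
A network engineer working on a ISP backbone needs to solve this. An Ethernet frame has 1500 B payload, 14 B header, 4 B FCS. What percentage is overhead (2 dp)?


Given: payload = 1500 B, header = 14 B, trailer = 4 B
Overhead bytes = header + trailer = 14 + 4 = 18
Total frame = payload + overhead = 1500 + 18 = 1518
Overhead % = 18 / 1518 * 100 = 1.1858% -> 1.19% (2 dp)

1.19


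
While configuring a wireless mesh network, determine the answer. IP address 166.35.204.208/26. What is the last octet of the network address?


Given: IP = 166.35.204.208, prefix = /26
Subnet mask = 255.255.255.192
Last octet of IP: 208
Last octet of mask: 192
Network last octet = 208 AND 192 = 192

192


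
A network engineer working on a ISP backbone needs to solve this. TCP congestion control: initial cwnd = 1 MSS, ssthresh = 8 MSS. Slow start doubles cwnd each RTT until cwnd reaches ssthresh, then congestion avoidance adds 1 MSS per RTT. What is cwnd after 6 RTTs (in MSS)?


RTT 0: cwnd = 1 MSS (initial)
RTT 1: cwnd = 2 MSS (slow start, doubled)
RTT 2: cwnd = 4 MSS (slow start, doubled)
RTT 3: cwnd = 8 MSS (slow start, doubled)
RTT 4: cwnd = 9 MSS (congestion avoidance, +1)
RTT 5: cwnd = 10 MSS (congestion avoidance, +1)
RTT 6: cwnd = 11 MSS (congestion avoidance, +1)

11


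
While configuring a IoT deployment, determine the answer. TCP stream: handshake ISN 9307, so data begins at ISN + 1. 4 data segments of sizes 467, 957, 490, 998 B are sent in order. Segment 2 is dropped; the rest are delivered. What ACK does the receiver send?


SYN uses sequence number 9307; first data byte = ISN + 1 = 9308.
Segment 1: SEQ = 9308, len = 467 B, covers [9308, 9774]
Segment 2: SEQ = 9775, len = 957 B, covers [9775, 10731] [LOST]
Segment 3: SEQ = 10732, len = 490 B, covers [10732, 11221]
Segment 4: SEQ = 11222, len = 998 B, covers [11222, 12219]
In-order data received: bytes [9308, 9774] (segments 1..1).
Segment 2 missing -> gap begins at byte 9775; later segments buffered out of order.
Cumulative ACK = next expected in-order byte = 9308 + 467 = 9775

9775


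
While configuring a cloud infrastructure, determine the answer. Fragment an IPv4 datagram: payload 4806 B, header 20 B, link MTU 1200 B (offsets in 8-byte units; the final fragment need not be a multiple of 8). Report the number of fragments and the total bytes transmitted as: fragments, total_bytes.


Max data per non-final fragment = floor((MTU - header)/8)*8 = floor((1200 - 20)/8)*8 = floor(1180/8)*8 = 1176 B
Final fragment needs no 8-byte alignment: it can carry up to MTU - header = 1180 B
Non-final fragments needed = ceil((payload - 1180) / 1176) = ceil(3626/1176) = ceil(3.0833) = 4
Number of fragments = 4 + 1 = 5
Fragment sizes (data): 4 * 1176 B + 102 B (last, 102 <= 1180 OK)
Total bytes sent = payload + n_frags * header = 4806 + 5*20 = 4806 + 100 = 4906 B

5, 4906


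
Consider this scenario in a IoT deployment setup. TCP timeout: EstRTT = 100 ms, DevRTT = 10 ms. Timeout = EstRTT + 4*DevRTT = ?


Given: EstRTT = 100 ms, DevRTT = 10 ms
Timeout = EstRTT + 4 * DevRTT
4 * DevRTT = 4 * 10 = 40
Timeout = 100 + 40 = 140 ms

140


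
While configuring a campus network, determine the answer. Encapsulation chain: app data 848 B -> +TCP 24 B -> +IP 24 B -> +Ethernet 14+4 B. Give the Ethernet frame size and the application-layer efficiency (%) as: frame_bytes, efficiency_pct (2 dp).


TCP segment = 848 + 24 = 872 B
IP packet = 872 + 24 = 896 B
Ethernet frame = 896 + 14 + 4 = 914 B
Efficiency = app / frame = 848 / 914 = 0.927790 = 92.7790% -> 92.78% (2 dp)

914, 92.78


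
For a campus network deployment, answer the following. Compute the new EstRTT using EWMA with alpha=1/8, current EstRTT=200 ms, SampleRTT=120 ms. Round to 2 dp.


Given: EstRTT = 200 ms, SampleRTT = 120 ms, alpha = 1/8
New EstRTT = (1 - alpha) * EstRTT + alpha * SampleRTT
(7/8) * 200 = 175
(1/8) * 120 = 15
New EstRTT = 175 + 15 = 190 ms -> 190.00 ms (2 dp)

190.00


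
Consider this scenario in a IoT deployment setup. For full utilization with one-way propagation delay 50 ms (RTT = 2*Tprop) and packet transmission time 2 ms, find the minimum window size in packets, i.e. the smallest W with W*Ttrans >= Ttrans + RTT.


Given: Ttrans = 2 ms, RTT = 100 ms (= 2 * Tprop, Tprop = 50 ms)
Time until first ACK returns = Ttrans + RTT = 2 + 100 = 102 ms
Need W * Ttrans >= Ttrans + RTT  ->  W >= (Ttrans + RTT) / Ttrans
(Ttrans + RTT) / Ttrans = 102 / 2 = 51
W_min = ceil(51) = 51

51


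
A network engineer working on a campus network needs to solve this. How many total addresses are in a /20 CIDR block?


Given: CIDR prefix /20
Host bits = 32 - 20 = 12
Total addresses = 2^12 = 4096

4096


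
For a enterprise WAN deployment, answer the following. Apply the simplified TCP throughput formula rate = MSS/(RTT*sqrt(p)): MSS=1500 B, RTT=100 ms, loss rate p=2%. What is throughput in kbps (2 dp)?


Given: MSS = 1500 bytes, RTT = 100 ms, loss = 2%
RTT in seconds = 100 / 1000 = 0.1
Loss rate = 2% = 0.02
sqrt(loss) = sqrt(0.02) = 0.141421356237
Throughput (bytes/s) = 1500 / (0.1 * 0.141421356237) = 106066.0172
Throughput (kbps) = 106066.0172 * 8 / 1000 = 848.528137 -> 848.53 kbps (2 dp)

848.53


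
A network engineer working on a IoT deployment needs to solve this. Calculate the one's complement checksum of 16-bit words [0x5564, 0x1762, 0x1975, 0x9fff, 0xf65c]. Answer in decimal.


Given words: [0x5564, 0x1762, 0x1975, 0x9fff, 0xf65c]
Step 1: Sum all words
Raw sum = 21860 + 5986 + 6517 + 40959 + 63068 = 138390
Step 2: Fold carry: (7318 + 2) = 7320
One's complement = ~7320 & 0xFFFF = 58215

58215


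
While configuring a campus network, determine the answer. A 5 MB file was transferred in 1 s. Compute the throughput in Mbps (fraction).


Given: file = 5 MB, time = 1 s
File in Mb = 5 * 8 = 40 Mb
Throughput = 40 / 1 Mbps
Throughput = 40 Mbps

40


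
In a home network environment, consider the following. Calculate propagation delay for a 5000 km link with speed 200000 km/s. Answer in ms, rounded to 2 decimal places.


Given: distance = 5000 km, speed = 200000 km/s
Delay = distance / speed = 5000 / 200000 seconds
Delay in ms = 5000 * 1000 / 200000
Delay = 25.0000 ms
Rounded to 2 dp = 25.00 ms

25.00


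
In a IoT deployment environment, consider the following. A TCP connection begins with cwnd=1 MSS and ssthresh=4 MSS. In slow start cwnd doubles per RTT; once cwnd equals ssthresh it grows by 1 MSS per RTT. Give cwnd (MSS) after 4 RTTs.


RTT 0: cwnd = 1 MSS (initial)
RTT 1: cwnd = 2 MSS (slow start, doubled)
RTT 2: cwnd = 4 MSS (slow start, doubled)
RTT 3: cwnd = 5 MSS (congestion avoidance, +1)
RTT 4: cwnd = 6 MSS (congestion avoidance, +1)

6


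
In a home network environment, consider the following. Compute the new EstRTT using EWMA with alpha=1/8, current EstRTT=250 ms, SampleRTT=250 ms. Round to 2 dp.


Given: EstRTT = 250 ms, SampleRTT = 250 ms, alpha = 1/8
New EstRTT = (1 - alpha) * EstRTT + alpha * SampleRTT
(7/8) * 250 = 218.75
(1/8) * 250 = 31.25
New EstRTT = 218.75 + 31.25 = 250 ms -> 250.00 ms (2 dp)

250.00


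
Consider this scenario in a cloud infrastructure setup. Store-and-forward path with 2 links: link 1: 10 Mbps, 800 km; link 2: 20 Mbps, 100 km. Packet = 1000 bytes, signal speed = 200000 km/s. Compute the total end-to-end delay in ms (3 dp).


Packet = 1000 bytes = 8000 bits. Store-and-forward: sum (t_trans + t_prop) per link.
Link 1: t_trans = 8000/(10*10^6) s = 0.8000 ms; t_prop = 800/200000 s = 4.0000 ms; subtotal = 4.8000 ms
Link 2: t_trans = 8000/(20*10^6) s = 0.4000 ms; t_prop = 100/200000 s = 0.5000 ms; subtotal = 0.9000 ms
End-to-end = 4.8000 + 0.9000 = 5.7000 ms -> 5.700 ms (3 dp)

5.700
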